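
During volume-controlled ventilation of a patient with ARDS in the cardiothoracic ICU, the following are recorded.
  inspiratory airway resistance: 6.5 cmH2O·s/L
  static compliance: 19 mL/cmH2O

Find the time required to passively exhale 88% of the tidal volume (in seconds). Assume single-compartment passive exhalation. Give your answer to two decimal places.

τ = R × C = 6.5 × 19 mL/cmH2O = 6.5 × 0.019 L/cmH2O = 0.1235 s.
Exhaled fraction f = 1 − e^(−t/τ) → t = −τ·ln(1 − f) = −0.1235·ln(0.12) = 0.2619 s.

0.26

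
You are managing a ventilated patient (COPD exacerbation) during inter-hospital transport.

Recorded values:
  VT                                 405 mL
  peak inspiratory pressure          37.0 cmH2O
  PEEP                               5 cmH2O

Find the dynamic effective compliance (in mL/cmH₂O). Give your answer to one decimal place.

Dynamic compliance = Vt / (PIP − PEEP) = 405 / (37.0 − 5) = 405 / 32.0 = 12.656 mL/cmH2O.

12.7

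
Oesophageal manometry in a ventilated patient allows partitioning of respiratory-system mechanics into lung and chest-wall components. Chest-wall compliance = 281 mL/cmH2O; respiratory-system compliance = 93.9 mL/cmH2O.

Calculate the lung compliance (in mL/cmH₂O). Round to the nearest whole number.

1/CL = 1/Crs − 1/Ccw.
1/CL = 1/93.9 − 1/281 = 0.007091.
CL = 141.02 mL/cmH2O.

141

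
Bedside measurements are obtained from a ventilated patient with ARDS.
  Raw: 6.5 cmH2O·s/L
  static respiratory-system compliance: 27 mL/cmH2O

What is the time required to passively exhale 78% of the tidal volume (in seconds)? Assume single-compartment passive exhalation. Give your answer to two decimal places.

τ = R × C = 6.5 × 27 mL/cmH2O = 6.5 × 0.027 L/cmH2O = 0.1755 s.
Exhaled fraction f = 1 − e^(−t/τ) → t = −τ·ln(1 − f) = −0.1755·ln(0.22) = 0.2657 s.

0.27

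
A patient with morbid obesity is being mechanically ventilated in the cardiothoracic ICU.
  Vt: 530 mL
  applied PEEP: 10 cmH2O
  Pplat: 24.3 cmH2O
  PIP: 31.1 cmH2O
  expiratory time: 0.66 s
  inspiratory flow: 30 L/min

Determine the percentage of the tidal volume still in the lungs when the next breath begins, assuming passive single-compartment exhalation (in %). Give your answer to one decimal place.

Flow: 30 L/min ÷ 60 = 0.5 L/s.
R = (PIP − Pplat)/V̇ = (31.1 − 24.3) / 0.5 = 6.8/0.5 = 13.6 cmH2O·s/L.
C = Vt/(Pplat − PEEP) = 530.0 / (24.3 − 10) = 530.0/14.3 = 37.063 mL/cmH2O.
τ = R × C = 13.6 × 0.03706 L/cmH2O = 0.504 s.
Fraction remaining at end-expiration = e^(−Te/τ) = e^(−0.66/0.504) = 0.2699 → 26.99%.

27.0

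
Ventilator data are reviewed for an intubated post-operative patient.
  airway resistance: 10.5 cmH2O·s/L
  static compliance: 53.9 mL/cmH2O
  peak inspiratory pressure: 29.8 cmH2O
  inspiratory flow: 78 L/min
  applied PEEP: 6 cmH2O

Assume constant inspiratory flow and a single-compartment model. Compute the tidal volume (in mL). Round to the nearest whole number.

Flow: 78 L/min ÷ 60 = 1.3 L/s.
Equation of motion (constant flow): PIP = Vt/C + R·V̇ + PEEP.
Vt/C = PIP − R·V̇ − PEEP = 29.8 − 13.65 − 6 = 10.15 cmH2O.
Vt = C × 10.15 = 53.9 × 10.15 = 547.09 mL.

547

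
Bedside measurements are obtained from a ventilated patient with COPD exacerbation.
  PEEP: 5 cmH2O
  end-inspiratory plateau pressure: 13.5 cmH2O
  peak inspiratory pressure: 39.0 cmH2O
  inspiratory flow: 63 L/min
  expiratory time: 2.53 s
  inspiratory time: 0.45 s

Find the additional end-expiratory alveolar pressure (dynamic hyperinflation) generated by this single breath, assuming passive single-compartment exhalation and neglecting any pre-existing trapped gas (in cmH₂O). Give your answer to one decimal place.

Flow: 63 L/min ÷ 60 = 1.05 L/s.
Vt = flow × Ti = 1.05 L/s × 0.45 s × 1000 mL/L = 472.5 mL.
R = (PIP − Pplat)/V̇ = (39.0 − 13.5) / 1.05 = 25.5/1.05 = 24.286 cmH2O·s/L.
C = Vt/(Pplat − PEEP) = 472.5 / (13.5 − 5) = 472.5/8.5 = 55.588 mL/cmH2O.
τ = R × C = 24.286 × 0.05559 L/cmH2O = 1.35 s.
Fraction remaining = e^(−Te/τ) = e^(−2.53/1.35) = 0.1535; trapped volume = 472.5 × 0.1535 = 72.529 mL.
Additional alveolar pressure from trapping ≈ V_trapped / C = 72.529 / 55.588 = 1.305 cmH2O.

1.3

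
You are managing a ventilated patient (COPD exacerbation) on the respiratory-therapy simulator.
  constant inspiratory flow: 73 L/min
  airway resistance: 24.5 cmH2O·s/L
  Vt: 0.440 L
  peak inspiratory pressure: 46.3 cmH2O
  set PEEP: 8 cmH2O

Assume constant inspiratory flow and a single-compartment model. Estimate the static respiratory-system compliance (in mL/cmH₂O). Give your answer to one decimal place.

51.8

Flow: 73 L/min ÷ 60 = 1.2167 L/s.
Equation of motion (constant flow): PIP = Vt/C + R·V̇ + PEEP.
Vt/C = PIP − R·V̇ − PEEP = 46.3 − 24.5×1.2167 − 8 = 46.3 − 29.809 − 8 = 8.491 cmH2O.
C = Vt / 8.491 = 440 / 8.491 = 51.82 mL/cmH2O.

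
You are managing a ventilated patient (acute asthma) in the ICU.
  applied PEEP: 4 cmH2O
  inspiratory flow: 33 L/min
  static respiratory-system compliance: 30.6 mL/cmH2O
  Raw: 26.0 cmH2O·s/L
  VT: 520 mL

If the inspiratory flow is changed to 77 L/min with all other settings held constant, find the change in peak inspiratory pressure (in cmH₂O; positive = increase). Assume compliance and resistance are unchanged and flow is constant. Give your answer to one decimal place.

Flow: 33 L/min ÷ 60 = 0.55 L/s.
New flow: 77 L/min ÷ 60 = 1.2833 L/s.
PIP = Vt/C + R·V̇ + PEEP (constant-flow equation of motion).
Only the resistive term changes: ΔPIP = R × ΔV̇ = 26.0 × (1.2833 − 0.55) = 26.0 × 0.7333 = 19.066 cmH2O.

19.1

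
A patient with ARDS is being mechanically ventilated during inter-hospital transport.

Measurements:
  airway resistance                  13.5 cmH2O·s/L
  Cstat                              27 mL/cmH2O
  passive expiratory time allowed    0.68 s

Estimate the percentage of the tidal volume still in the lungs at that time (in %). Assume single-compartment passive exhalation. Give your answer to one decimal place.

15.5

τ = R × C = 13.5 × 27 mL/cmH2O = 13.5 × 0.027 L/cmH2O = 0.3645 s.
Passive exhalation: V(t)/V₀ = e^(−t/τ) = e^(−0.68/0.3645) = 0.1548.
Fraction remaining = 0.1548 → 15.48%.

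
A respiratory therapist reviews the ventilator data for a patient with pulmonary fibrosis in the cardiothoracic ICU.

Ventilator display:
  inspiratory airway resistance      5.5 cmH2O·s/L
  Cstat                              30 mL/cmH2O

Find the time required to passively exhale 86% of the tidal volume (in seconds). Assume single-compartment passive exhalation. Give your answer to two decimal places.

0.32

τ = R × C = 5.5 × 30 mL/cmH2O = 5.5 × 0.030 L/cmH2O = 0.165 s.
Exhaled fraction f = 1 − e^(−t/τ) → t = −τ·ln(1 − f) = −0.165·ln(0.14) = 0.3244 s.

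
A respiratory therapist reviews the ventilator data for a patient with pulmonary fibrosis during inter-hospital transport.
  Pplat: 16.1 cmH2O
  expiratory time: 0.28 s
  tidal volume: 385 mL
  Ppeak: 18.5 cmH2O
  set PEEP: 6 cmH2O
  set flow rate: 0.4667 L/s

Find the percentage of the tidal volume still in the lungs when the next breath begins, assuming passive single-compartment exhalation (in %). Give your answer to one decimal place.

24.0

R = (PIP − Pplat)/V̇ = (18.5 − 16.1) / 0.4667 = 2.4/0.4667 = 5.142 cmH2O·s/L.
C = Vt/(Pplat − PEEP) = 385.0 / (16.1 − 6) = 385.0/10.1 = 38.119 mL/cmH2O.
τ = R × C = 5.142 × 0.03812 L/cmH2O = 0.196 s.
Fraction remaining at end-expiration = e^(−Te/τ) = e^(−0.28/0.196) = 0.2397 → 23.97%.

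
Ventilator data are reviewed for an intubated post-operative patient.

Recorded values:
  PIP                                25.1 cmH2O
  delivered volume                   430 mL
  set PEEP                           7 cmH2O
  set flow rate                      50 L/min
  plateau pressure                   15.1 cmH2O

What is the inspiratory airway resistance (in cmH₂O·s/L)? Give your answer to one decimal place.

12.0

Flow: 50 L/min ÷ 60 = 0.8333 L/s.
Raw = (PIP − Pplat) / flow = (25.1 − 15.1) / 0.8333 = 10.0 / 0.8333 = 12.0 cmH2O·s/L.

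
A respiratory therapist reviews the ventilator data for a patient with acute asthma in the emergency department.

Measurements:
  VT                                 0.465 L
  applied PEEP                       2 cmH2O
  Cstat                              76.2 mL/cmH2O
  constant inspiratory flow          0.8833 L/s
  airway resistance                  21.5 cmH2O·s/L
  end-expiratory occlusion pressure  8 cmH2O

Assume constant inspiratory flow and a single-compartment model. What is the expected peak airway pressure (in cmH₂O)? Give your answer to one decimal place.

Total PEEP = 8 cmH2O (set 2 + intrinsic 6); this is the baseline alveolar pressure.
Equation of motion (constant flow): PIP = Vt/C + R·V̇ + PEEP.
PIP = 465/76.2 + 21.5×0.8833 + 8 = 6.102 + 18.991 + 8 = 33.093 cmH2O.

33.1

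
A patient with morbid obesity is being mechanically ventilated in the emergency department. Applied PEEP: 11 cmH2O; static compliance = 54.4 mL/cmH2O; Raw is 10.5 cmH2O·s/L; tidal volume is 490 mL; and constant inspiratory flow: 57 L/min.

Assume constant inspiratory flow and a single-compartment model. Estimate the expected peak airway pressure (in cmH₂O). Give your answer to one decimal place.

Flow: 57 L/min ÷ 60 = 0.95 L/s.
Equation of motion (constant flow): PIP = Vt/C + R·V̇ + PEEP.
PIP = 490/54.4 + 10.5×0.95 + 11 = 9.007 + 9.975 + 11 = 29.982 cmH2O.

30.0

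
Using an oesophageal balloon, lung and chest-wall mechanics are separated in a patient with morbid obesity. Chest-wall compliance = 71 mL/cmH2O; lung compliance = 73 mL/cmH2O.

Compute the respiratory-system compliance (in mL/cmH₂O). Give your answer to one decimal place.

Lung and chest wall are elastances in series: 1/Crs = 1/CL + 1/Ccw.
1/Crs = 1/73 + 1/71 = 0.02778.
Crs = 35.997 mL/cmH2O.

36.0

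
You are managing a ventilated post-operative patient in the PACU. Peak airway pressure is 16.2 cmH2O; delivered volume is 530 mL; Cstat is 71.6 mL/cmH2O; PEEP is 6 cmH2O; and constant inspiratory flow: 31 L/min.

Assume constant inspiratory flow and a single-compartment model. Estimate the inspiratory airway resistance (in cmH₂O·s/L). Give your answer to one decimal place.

Flow: 31 L/min ÷ 60 = 0.5167 L/s.
Equation of motion (constant flow): PIP = Vt/C + R·V̇ + PEEP.
R·V̇ = PIP − Vt/C − PEEP = 16.2 − 530/71.6 − 6 = 16.2 − 7.402 − 6 = 2.798 cmH2O.
R = 2.798 / 0.5167 = 5.415 cmH2O·s/L.

5.4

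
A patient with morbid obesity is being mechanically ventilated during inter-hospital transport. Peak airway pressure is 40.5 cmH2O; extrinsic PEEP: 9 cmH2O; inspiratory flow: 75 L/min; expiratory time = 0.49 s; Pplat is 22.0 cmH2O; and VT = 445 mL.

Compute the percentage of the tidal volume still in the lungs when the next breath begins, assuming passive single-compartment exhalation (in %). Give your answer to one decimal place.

38.0

Flow: 75 L/min ÷ 60 = 1.25 L/s.
R = (PIP − Pplat)/V̇ = (40.5 − 22.0) / 1.25 = 18.5/1.25 = 14.8 cmH2O·s/L.
C = Vt/(Pplat − PEEP) = 445.0 / (22.0 − 9) = 445.0/13.0 = 34.231 mL/cmH2O.
τ = R × C = 14.8 × 0.03423 L/cmH2O = 0.5066 s.
Fraction remaining at end-expiration = e^(−Te/τ) = e^(−0.49/0.5066) = 0.3801 → 38.01%.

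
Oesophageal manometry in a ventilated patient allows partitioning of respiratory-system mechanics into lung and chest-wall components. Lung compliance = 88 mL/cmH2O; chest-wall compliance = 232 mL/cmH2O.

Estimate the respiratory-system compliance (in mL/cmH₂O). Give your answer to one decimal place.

63.8

Lung and chest wall are elastances in series: 1/Crs = 1/CL + 1/Ccw.
1/Crs = 1/88 + 1/232 = 0.01567.
Crs = 63.816 mL/cmH2O.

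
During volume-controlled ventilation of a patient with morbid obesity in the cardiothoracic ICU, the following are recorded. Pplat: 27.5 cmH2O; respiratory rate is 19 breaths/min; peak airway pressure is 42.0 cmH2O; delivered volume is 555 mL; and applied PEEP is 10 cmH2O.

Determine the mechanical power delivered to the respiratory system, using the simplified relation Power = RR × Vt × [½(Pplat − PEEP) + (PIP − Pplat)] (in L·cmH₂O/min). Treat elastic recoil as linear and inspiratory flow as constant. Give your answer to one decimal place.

245.2

Per-breath work = Vt × [½(Pplat−PEEP) + (PIP−Pplat)] = 0.555 × [0.5×17.5 + 14.5] = 0.555 × 23.25 = 12.904 L·cmH2O.
Power = 19 × 12.904 = 245.18 L·cmH2O/min.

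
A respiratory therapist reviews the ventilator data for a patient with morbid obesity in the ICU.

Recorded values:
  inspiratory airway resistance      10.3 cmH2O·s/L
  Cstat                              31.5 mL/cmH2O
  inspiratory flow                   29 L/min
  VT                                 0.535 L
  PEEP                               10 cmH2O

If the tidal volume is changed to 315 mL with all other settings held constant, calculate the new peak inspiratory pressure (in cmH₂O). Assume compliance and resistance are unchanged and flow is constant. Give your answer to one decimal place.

25.0

Flow: 29 L/min ÷ 60 = 0.4833 L/s.
PIP = Vt/C + R·V̇ + PEEP (constant-flow equation of motion).
Only the elastic term changes: ΔPIP = ΔVt / C = (315 − 535) / 31.5 = -6.984 cmH2O.
Original PIP = 535/31.5 + 10.3×0.4833 + 10 = 31.962 cmH2O; new PIP = 31.962 + (-6.984) = 24.978 cmH2O.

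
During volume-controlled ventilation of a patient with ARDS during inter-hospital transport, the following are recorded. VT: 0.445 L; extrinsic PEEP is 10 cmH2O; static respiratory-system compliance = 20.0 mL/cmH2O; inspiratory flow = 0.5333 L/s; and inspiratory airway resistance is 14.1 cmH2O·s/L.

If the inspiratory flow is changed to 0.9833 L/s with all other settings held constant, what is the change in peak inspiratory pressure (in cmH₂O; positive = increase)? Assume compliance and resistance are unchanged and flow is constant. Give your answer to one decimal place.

6.3

PIP = Vt/C + R·V̇ + PEEP (constant-flow equation of motion).
Only the resistive term changes: ΔPIP = R × ΔV̇ = 14.1 × (0.9833 − 0.5333) = 14.1 × 0.45 = 6.345 cmH2O.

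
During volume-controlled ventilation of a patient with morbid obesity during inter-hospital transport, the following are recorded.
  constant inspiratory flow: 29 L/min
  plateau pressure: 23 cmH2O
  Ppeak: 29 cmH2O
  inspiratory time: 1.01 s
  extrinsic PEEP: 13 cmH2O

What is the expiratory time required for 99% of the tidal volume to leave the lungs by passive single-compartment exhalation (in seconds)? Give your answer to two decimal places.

2.79

Flow: 29 L/min ÷ 60 = 0.4833 L/s.
Vt = flow × Ti = 0.4833 L/s × 1.01 s × 1000 mL/L = 488.13 mL.
R = (PIP − Pplat)/V̇ = (29 − 23) / 0.4833 = 6.0/0.4833 = 12.415 cmH2O·s/L.
C = Vt/(Pplat − PEEP) = 488.13 / (23 − 13) = 488.13/10.0 = 48.813 mL/cmH2O.
τ = R × C = 12.415 × 0.04881 L/cmH2O = 0.606 s.
t = −τ·ln(1 − 0.99) = −0.606·ln(0.01) = 2.791 s.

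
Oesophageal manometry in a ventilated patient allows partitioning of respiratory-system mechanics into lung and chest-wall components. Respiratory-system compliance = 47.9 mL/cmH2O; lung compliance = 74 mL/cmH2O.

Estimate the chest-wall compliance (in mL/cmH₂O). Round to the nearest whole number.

136

1/Ccw = 1/Crs − 1/CL.
1/Ccw = 1/47.9 − 1/74 = 0.007363.
Ccw = 135.81 mL/cmH2O.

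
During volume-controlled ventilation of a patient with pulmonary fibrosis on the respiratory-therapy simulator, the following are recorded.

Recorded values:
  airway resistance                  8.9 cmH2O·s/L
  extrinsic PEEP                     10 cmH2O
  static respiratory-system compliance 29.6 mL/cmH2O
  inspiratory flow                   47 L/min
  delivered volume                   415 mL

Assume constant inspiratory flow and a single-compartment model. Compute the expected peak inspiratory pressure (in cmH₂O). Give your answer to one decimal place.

Flow: 47 L/min ÷ 60 = 0.7833 L/s.
Equation of motion (constant flow): PIP = Vt/C + R·V̇ + PEEP.
PIP = 415/29.6 + 8.9×0.7833 + 10 = 14.02 + 6.971 + 10 = 30.991 cmH2O.

31.0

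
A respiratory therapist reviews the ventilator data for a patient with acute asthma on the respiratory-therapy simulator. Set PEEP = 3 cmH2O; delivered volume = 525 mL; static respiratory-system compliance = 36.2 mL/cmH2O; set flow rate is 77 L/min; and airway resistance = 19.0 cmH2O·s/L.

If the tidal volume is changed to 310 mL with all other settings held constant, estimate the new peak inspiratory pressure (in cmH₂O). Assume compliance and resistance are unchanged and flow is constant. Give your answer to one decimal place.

Flow: 77 L/min ÷ 60 = 1.2833 L/s.
PIP = Vt/C + R·V̇ + PEEP (constant-flow equation of motion).
Only the elastic term changes: ΔPIP = ΔVt / C = (310 − 525) / 36.2 = -5.939 cmH2O.
Original PIP = 525/36.2 + 19.0×1.2833 + 3 = 41.885 cmH2O; new PIP = 41.885 + (-5.939) = 35.946 cmH2O.

35.9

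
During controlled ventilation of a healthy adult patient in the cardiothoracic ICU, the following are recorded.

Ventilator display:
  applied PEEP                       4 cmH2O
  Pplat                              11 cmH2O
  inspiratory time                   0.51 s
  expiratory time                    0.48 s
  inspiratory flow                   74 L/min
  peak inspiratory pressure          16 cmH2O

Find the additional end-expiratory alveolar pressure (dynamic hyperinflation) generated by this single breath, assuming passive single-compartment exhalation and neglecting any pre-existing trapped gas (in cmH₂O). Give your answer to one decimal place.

1.9

Flow: 74 L/min ÷ 60 = 1.2333 L/s.
Vt = flow × Ti = 1.2333 L/s × 0.51 s × 1000 mL/L = 628.98 mL.
R = (PIP − Pplat)/V̇ = (16 − 11) / 1.2333 = 5.0/1.2333 = 4.054 cmH2O·s/L.
C = Vt/(Pplat − PEEP) = 628.98 / (11 − 4) = 628.98/7.0 = 89.854 mL/cmH2O.
τ = R × C = 4.054 × 0.08985 L/cmH2O = 0.3643 s.
Fraction remaining = e^(−Te/τ) = e^(−0.48/0.3643) = 0.2678; trapped volume = 628.98 × 0.2678 = 168.44 mL.
Additional alveolar pressure from trapping ≈ V_trapped / C = 168.44 / 89.854 = 1.875 cmH2O.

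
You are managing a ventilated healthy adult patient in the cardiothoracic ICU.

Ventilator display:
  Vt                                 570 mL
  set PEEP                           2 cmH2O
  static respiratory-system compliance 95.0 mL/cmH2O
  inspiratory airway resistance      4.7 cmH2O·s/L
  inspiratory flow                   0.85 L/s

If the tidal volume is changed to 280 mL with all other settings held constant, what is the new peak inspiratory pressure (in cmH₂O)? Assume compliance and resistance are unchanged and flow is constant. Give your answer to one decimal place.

8.9

PIP = Vt/C + R·V̇ + PEEP (constant-flow equation of motion).
Only the elastic term changes: ΔPIP = ΔVt / C = (280 − 570) / 95.0 = -3.053 cmH2O.
Original PIP = 570/95.0 + 4.7×0.85 + 2 = 11.995 cmH2O; new PIP = 11.995 + (-3.053) = 8.942 cmH2O.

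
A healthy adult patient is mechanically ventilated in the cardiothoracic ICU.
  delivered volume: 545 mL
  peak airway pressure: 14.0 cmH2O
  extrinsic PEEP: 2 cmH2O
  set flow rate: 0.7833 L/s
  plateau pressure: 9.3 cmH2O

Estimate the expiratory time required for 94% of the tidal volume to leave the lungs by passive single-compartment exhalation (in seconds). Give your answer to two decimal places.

R = (PIP − Pplat)/V̇ = (14.0 − 9.3) / 0.7833 = 4.7/0.7833 = 6.0 cmH2O·s/L.
C = Vt/(Pplat − PEEP) = 545.0 / (9.3 − 2) = 545.0/7.3 = 74.658 mL/cmH2O.
τ = R × C = 6.0 × 0.07466 L/cmH2O = 0.448 s.
t = −τ·ln(1 − 0.94) = −0.448·ln(0.06) = 1.26 s.

1.26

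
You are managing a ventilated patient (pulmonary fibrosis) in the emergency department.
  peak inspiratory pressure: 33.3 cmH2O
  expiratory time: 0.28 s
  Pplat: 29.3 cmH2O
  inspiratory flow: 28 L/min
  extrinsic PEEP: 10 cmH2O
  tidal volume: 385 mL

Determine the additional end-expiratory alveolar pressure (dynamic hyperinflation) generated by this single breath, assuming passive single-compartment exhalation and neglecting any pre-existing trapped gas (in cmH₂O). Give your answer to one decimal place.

Flow: 28 L/min ÷ 60 = 0.4667 L/s.
R = (PIP − Pplat)/V̇ = (33.3 − 29.3) / 0.4667 = 4.0/0.4667 = 8.571 cmH2O·s/L.
C = Vt/(Pplat − PEEP) = 385.0 / (29.3 − 10) = 385.0/19.3 = 19.948 mL/cmH2O.
τ = R × C = 8.571 × 0.01995 L/cmH2O = 0.171 s.
Fraction remaining = e^(−Te/τ) = e^(−0.28/0.171) = 0.1945; trapped volume = 385.0 × 0.1945 = 74.883 mL.
Additional alveolar pressure from trapping ≈ V_trapped / C = 74.883 / 19.948 = 3.754 cmH2O.

3.8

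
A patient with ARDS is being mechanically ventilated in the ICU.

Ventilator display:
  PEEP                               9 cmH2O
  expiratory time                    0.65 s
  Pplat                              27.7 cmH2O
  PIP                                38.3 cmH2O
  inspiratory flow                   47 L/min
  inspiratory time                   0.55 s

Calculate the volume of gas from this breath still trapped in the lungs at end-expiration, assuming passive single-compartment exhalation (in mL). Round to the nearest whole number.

54

Flow: 47 L/min ÷ 60 = 0.7833 L/s.
Vt = flow × Ti = 0.7833 L/s × 0.55 s × 1000 mL/L = 430.82 mL.
R = (PIP − Pplat)/V̇ = (38.3 − 27.7) / 0.7833 = 10.6/0.7833 = 13.532 cmH2O·s/L.
C = Vt/(Pplat − PEEP) = 430.82 / (27.7 − 9) = 430.82/18.7 = 23.039 mL/cmH2O.
τ = R × C = 13.532 × 0.02304 L/cmH2O = 0.3118 s.
Fraction remaining = e^(−Te/τ) = e^(−0.65/0.3118) = 0.1243.
Trapped volume = 430.82 × 0.1243 = 53.551 mL.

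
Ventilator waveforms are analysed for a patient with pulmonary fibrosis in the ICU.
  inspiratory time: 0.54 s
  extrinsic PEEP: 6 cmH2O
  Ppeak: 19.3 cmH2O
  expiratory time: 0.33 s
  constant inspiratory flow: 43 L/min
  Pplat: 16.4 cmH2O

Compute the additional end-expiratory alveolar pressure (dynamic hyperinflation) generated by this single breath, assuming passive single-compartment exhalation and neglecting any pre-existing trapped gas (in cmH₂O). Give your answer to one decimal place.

Flow: 43 L/min ÷ 60 = 0.7167 L/s.
Vt = flow × Ti = 0.7167 L/s × 0.54 s × 1000 mL/L = 387.02 mL.
R = (PIP − Pplat)/V̇ = (19.3 − 16.4) / 0.7167 = 2.9/0.7167 = 4.046 cmH2O·s/L.
C = Vt/(Pplat − PEEP) = 387.02 / (16.4 − 6) = 387.02/10.4 = 37.213 mL/cmH2O.
τ = R × C = 4.046 × 0.03721 L/cmH2O = 0.1506 s.
Fraction remaining = e^(−Te/τ) = e^(−0.33/0.1506) = 0.1118; trapped volume = 387.02 × 0.1118 = 43.269 mL.
Additional alveolar pressure from trapping ≈ V_trapped / C = 43.269 / 37.213 = 1.163 cmH2O.

1.2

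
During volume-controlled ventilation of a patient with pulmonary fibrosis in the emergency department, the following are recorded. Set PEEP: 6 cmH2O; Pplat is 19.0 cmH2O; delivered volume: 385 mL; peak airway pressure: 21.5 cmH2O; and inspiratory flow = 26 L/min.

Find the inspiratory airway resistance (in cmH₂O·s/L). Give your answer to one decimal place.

Flow: 26 L/min ÷ 60 = 0.4333 L/s.
Raw = (PIP − Pplat) / flow = (21.5 − 19.0) / 0.4333 = 2.5 / 0.4333 = 5.77 cmH2O·s/L.

5.8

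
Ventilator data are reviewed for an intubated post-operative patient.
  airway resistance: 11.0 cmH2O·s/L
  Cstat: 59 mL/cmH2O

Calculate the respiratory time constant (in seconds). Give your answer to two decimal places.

τ = R × C = 11.0 × 59 mL/cmH2O = 11.0 × 0.059 L/cmH2O = 0.649 s.

0.65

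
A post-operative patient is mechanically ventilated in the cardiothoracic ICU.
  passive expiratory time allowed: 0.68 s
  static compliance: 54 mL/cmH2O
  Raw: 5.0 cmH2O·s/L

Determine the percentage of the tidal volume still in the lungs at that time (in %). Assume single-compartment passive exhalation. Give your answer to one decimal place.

8.1

τ = R × C = 5.0 × 54 mL/cmH2O = 5.0 × 0.054 L/cmH2O = 0.27 s.
Passive exhalation: V(t)/V₀ = e^(−t/τ) = e^(−0.68/0.27) = 0.08058.
Fraction remaining = 0.08058 → 8.058%.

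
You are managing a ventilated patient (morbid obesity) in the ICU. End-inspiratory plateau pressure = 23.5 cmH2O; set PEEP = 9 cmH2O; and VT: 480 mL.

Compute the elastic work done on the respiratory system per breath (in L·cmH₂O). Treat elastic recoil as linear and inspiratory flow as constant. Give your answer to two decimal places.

Elastic work ≈ ½ × (Pplat − PEEP) × Vt = 0.5 × (23.5 − 9) × 0.480 L = 0.5 × 14.5 × 0.480 = 3.48 L·cmH2O.

3.48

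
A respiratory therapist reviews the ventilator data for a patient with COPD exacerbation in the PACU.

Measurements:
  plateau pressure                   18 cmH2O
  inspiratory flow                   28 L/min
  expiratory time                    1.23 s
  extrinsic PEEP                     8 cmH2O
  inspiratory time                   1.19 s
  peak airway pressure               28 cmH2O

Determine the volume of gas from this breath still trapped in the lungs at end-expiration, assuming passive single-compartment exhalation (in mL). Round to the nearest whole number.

198

Flow: 28 L/min ÷ 60 = 0.4667 L/s.
Vt = flow × Ti = 0.4667 L/s × 1.19 s × 1000 mL/L = 555.37 mL.
R = (PIP − Pplat)/V̇ = (28 − 18) / 0.4667 = 10.0/0.4667 = 21.427 cmH2O·s/L.
C = Vt/(Pplat − PEEP) = 555.37 / (18 − 8) = 555.37/10.0 = 55.537 mL/cmH2O.
τ = R × C = 21.427 × 0.05554 L/cmH2O = 1.19 s.
Fraction remaining = e^(−Te/τ) = e^(−1.23/1.19) = 0.3557.
Trapped volume = 555.37 × 0.3557 = 197.55 mL.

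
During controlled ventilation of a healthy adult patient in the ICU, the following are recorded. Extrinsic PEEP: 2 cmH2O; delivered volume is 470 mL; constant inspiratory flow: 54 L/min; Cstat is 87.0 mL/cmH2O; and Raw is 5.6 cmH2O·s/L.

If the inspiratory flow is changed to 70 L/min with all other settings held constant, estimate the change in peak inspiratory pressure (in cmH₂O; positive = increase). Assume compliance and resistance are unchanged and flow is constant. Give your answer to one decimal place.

1.5

Flow: 54 L/min ÷ 60 = 0.9 L/s.
New flow: 70 L/min ÷ 60 = 1.1667 L/s.
PIP = Vt/C + R·V̇ + PEEP (constant-flow equation of motion).
Only the resistive term changes: ΔPIP = R × ΔV̇ = 5.6 × (1.1667 − 0.9) = 5.6 × 0.2667 = 1.494 cmH2O.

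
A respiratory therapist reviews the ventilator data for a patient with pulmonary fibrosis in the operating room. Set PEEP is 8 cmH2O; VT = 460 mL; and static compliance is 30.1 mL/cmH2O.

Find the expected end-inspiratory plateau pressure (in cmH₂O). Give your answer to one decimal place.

Pplat = PEEP + Vt / Cstat = 8 + 460 / 30.1 = 8 + 15.282 = 23.282 cmH2O.

23.3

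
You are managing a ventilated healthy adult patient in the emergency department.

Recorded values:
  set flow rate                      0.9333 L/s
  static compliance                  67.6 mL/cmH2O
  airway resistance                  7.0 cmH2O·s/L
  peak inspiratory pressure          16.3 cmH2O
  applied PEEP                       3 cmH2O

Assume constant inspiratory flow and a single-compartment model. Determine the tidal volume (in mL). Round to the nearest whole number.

457

Equation of motion (constant flow): PIP = Vt/C + R·V̇ + PEEP.
Vt/C = PIP − R·V̇ − PEEP = 16.3 − 6.533 − 3 = 6.767 cmH2O.
Vt = C × 6.767 = 67.6 × 6.767 = 457.45 mL.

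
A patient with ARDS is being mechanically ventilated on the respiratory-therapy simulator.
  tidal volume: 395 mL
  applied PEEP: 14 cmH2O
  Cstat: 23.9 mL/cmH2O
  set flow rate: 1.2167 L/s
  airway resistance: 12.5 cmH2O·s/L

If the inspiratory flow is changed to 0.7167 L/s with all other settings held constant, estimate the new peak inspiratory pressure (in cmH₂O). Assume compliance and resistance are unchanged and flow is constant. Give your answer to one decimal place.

PIP = Vt/C + R·V̇ + PEEP (constant-flow equation of motion).
Only the resistive term changes: ΔPIP = R × ΔV̇ = 12.5 × (0.7167 − 1.2167) = 12.5 × -0.5 = -6.25 cmH2O.
Original PIP = 395/23.9 + 12.5×1.2167 + 14 = 45.736 cmH2O; new PIP = 45.736 + (-6.25) = 39.486 cmH2O.

39.5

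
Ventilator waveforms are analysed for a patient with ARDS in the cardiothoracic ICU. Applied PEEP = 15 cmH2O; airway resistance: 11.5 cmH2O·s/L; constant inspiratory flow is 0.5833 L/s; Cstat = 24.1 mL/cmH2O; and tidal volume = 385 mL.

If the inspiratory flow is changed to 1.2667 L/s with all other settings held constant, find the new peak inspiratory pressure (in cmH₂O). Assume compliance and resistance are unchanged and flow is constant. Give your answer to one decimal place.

45.5

PIP = Vt/C + R·V̇ + PEEP (constant-flow equation of motion).
Only the resistive term changes: ΔPIP = R × ΔV̇ = 11.5 × (1.2667 − 0.5833) = 11.5 × 0.6834 = 7.859 cmH2O.
Original PIP = 385/24.1 + 11.5×0.5833 + 15 = 37.683 cmH2O; new PIP = 37.683 + (7.859) = 45.542 cmH2O.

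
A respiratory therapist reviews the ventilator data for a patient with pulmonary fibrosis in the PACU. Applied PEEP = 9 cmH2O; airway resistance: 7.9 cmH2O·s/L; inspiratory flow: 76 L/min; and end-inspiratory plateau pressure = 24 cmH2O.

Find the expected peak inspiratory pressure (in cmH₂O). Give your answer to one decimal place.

Flow: 76 L/min ÷ 60 = 1.2667 L/s.
PIP = Pplat + Raw × flow = 24 + 7.9 × 1.2667 = 24 + 10.007 = 34.007 cmH2O.

34.0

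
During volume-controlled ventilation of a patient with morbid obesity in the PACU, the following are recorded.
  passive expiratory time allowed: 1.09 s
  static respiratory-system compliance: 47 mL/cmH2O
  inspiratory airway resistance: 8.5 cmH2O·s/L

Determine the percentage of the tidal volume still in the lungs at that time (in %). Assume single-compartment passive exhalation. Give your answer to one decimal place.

6.5

τ = R × C = 8.5 × 47 mL/cmH2O = 8.5 × 0.047 L/cmH2O = 0.3995 s.
Passive exhalation: V(t)/V₀ = e^(−t/τ) = e^(−1.09/0.3995) = 0.06532.
Fraction remaining = 0.06532 → 6.532%.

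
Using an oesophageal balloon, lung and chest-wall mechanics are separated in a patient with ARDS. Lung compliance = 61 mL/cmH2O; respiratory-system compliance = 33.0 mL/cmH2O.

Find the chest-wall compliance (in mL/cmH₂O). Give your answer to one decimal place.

71.9

1/Ccw = 1/Crs − 1/CL.
1/Ccw = 1/33.0 − 1/61 = 0.01391.
Ccw = 71.891 mL/cmH2O.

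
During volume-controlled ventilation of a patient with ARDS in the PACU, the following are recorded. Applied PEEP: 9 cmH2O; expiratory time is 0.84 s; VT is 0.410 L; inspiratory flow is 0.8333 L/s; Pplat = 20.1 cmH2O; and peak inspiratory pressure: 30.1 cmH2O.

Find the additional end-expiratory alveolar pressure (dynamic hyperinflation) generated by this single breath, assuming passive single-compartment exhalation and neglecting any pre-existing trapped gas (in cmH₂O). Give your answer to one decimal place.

1.7

R = (PIP − Pplat)/V̇ = (30.1 − 20.1) / 0.8333 = 10.0/0.8333 = 12.0 cmH2O·s/L.
C = Vt/(Pplat − PEEP) = 410.0 / (20.1 − 9) = 410.0/11.1 = 36.937 mL/cmH2O.
τ = R × C = 12.0 × 0.03694 L/cmH2O = 0.4433 s.
Fraction remaining = e^(−Te/τ) = e^(−0.84/0.4433) = 0.1503; trapped volume = 410.0 × 0.1503 = 61.623 mL.
Additional alveolar pressure from trapping ≈ V_trapped / C = 61.623 / 36.937 = 1.668 cmH2O.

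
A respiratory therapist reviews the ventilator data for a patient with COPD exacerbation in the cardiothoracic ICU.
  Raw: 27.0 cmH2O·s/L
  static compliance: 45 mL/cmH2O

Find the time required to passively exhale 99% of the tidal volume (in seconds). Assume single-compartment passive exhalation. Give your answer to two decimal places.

τ = R × C = 27.0 × 45 mL/cmH2O = 27.0 × 0.045 L/cmH2O = 1.215 s.
Exhaled fraction f = 1 − e^(−t/τ) → t = −τ·ln(1 − f) = −1.215·ln(0.01) = 5.595 s.

5.60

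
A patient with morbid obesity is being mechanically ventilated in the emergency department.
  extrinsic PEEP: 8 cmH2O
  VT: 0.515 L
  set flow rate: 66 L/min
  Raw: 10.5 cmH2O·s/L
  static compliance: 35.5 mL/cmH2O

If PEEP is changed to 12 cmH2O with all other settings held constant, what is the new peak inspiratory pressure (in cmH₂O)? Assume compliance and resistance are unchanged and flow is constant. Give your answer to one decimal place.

Flow: 66 L/min ÷ 60 = 1.1 L/s.
PIP = Vt/C + R·V̇ + PEEP (constant-flow equation of motion).
Only the baseline term changes: ΔPIP = ΔPEEP = 12 − 8 = 4.0 cmH2O.
Original PIP = 515/35.5 + 10.5×1.1 + 8 = 34.057 cmH2O; new PIP = 34.057 + (4.0) = 38.057 cmH2O.

38.1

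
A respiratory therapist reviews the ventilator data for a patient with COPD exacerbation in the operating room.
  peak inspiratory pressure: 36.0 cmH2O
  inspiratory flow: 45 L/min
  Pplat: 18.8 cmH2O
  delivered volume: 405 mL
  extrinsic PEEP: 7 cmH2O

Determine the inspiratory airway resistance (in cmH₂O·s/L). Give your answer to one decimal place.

22.9

Flow: 45 L/min ÷ 60 = 0.75 L/s.
Raw = (PIP − Pplat) / flow = (36.0 − 18.8) / 0.75 = 17.2 / 0.75 = 22.933 cmH2O·s/L.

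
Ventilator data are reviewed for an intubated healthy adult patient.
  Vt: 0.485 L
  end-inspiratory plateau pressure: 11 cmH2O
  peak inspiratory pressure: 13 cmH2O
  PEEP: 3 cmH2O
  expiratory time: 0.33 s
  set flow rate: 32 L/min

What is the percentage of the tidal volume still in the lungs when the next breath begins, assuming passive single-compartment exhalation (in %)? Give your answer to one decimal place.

23.4

Flow: 32 L/min ÷ 60 = 0.5333 L/s.
R = (PIP − Pplat)/V̇ = (13 − 11) / 0.5333 = 2.0/0.5333 = 3.75 cmH2O·s/L.
C = Vt/(Pplat − PEEP) = 485.0 / (11 − 3) = 485.0/8.0 = 60.625 mL/cmH2O.
τ = R × C = 3.75 × 0.06063 L/cmH2O = 0.2274 s.
Fraction remaining at end-expiration = e^(−Te/τ) = e^(−0.33/0.2274) = 0.2343 → 23.43%.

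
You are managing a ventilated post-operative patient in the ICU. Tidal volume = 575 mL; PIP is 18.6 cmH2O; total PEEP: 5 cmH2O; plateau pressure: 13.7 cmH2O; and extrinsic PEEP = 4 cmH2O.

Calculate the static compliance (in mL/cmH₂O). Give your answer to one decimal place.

66.1

End-expiratory occlusion gives total PEEP = 5 cmH2O (intrinsic PEEP = 5 − 4 = 1). Use total PEEP for the elastic gradient.
Cstat = Vt / (Pplat − PEEPtotal) = 575 / (13.7 − 5) = 575 / 8.7 = 66.092 mL/cmH2O.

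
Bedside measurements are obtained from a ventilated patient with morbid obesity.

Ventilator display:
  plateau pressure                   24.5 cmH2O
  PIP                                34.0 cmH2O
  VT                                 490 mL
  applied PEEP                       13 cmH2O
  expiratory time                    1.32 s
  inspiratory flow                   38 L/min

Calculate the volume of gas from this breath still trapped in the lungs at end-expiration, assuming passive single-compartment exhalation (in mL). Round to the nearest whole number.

62

Flow: 38 L/min ÷ 60 = 0.6333 L/s.
R = (PIP − Pplat)/V̇ = (34.0 − 24.5) / 0.6333 = 9.5/0.6333 = 15.001 cmH2O·s/L.
C = Vt/(Pplat − PEEP) = 490.0 / (24.5 − 13) = 490.0/11.5 = 42.609 mL/cmH2O.
τ = R × C = 15.001 × 0.04261 L/cmH2O = 0.6392 s.
Fraction remaining = e^(−Te/τ) = e^(−1.32/0.6392) = 0.1268.
Trapped volume = 490.0 × 0.1268 = 62.132 mL.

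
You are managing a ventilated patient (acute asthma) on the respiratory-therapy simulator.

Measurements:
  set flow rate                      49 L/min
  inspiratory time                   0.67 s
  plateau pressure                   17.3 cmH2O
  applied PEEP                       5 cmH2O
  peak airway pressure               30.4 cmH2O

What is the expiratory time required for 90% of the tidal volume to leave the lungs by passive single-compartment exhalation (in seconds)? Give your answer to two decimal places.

1.64

Flow: 49 L/min ÷ 60 = 0.8167 L/s.
Vt = flow × Ti = 0.8167 L/s × 0.67 s × 1000 mL/L = 547.19 mL.
R = (PIP − Pplat)/V̇ = (30.4 − 17.3) / 0.8167 = 13.1/0.8167 = 16.04 cmH2O·s/L.
C = Vt/(Pplat − PEEP) = 547.19 / (17.3 − 5) = 547.19/12.3 = 44.487 mL/cmH2O.
τ = R × C = 16.04 × 0.04449 L/cmH2O = 0.7136 s.
t = −τ·ln(1 − 0.90) = −0.7136·ln(0.1) = 1.643 s.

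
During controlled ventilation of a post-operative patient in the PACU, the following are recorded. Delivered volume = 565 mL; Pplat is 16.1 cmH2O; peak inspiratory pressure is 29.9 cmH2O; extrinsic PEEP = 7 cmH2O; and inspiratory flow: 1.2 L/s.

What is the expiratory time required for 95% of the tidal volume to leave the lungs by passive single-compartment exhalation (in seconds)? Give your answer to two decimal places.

2.14

R = (PIP − Pplat)/V̇ = (29.9 − 16.1) / 1.2 = 13.8/1.2 = 11.5 cmH2O·s/L.
C = Vt/(Pplat − PEEP) = 565.0 / (16.1 − 7) = 565.0/9.1 = 62.088 mL/cmH2O.
τ = R × C = 11.5 × 0.06209 L/cmH2O = 0.714 s.
t = −τ·ln(1 − 0.95) = −0.714·ln(0.05) = 2.139 s.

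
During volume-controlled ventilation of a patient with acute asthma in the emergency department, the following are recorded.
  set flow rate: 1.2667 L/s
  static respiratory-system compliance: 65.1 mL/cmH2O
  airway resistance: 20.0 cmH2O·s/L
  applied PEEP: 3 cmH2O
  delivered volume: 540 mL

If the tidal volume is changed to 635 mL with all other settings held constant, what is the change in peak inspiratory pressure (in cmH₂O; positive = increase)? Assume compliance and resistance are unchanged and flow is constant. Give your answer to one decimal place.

PIP = Vt/C + R·V̇ + PEEP (constant-flow equation of motion).
Only the elastic term changes: ΔPIP = ΔVt / C = (635 − 540) / 65.1 = 1.459 cmH2O.

1.5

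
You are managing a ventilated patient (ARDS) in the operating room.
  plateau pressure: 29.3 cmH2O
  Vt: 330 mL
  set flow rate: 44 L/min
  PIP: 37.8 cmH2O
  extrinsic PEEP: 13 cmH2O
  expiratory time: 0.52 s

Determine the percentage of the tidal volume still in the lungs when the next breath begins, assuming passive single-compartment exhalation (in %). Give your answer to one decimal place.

10.9

Flow: 44 L/min ÷ 60 = 0.7333 L/s.
R = (PIP − Pplat)/V̇ = (37.8 − 29.3) / 0.7333 = 8.5/0.7333 = 11.591 cmH2O·s/L.
C = Vt/(Pplat − PEEP) = 330.0 / (29.3 − 13) = 330.0/16.3 = 20.245 mL/cmH2O.
τ = R × C = 11.591 × 0.02025 L/cmH2O = 0.2347 s.
Fraction remaining at end-expiration = e^(−Te/τ) = e^(−0.52/0.2347) = 0.1091 → 10.91%.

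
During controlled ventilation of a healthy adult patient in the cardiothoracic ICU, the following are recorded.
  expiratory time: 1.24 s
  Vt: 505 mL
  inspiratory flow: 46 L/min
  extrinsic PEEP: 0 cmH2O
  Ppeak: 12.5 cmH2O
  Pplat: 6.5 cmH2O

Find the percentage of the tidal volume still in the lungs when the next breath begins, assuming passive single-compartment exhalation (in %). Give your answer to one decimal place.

13.0

Flow: 46 L/min ÷ 60 = 0.7667 L/s.
R = (PIP − Pplat)/V̇ = (12.5 − 6.5) / 0.7667 = 6.0/0.7667 = 7.826 cmH2O·s/L.
C = Vt/(Pplat − PEEP) = 505.0 / (6.5 − 0) = 505.0/6.5 = 77.692 mL/cmH2O.
τ = R × C = 7.826 × 0.07769 L/cmH2O = 0.608 s.
Fraction remaining at end-expiration = e^(−Te/τ) = e^(−1.24/0.608) = 0.1301 → 13.01%.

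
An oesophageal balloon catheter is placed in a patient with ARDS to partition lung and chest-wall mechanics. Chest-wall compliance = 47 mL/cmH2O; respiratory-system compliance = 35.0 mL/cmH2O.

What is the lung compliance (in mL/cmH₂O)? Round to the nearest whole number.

137

1/CL = 1/Crs − 1/Ccw.
1/CL = 1/35.0 − 1/47 = 0.007295.
CL = 137.08 mL/cmH2O.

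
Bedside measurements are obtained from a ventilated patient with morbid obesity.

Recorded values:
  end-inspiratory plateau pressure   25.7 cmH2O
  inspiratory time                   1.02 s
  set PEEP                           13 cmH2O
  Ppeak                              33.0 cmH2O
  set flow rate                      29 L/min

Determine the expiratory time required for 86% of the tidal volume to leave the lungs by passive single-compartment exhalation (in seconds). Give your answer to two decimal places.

1.15

Flow: 29 L/min ÷ 60 = 0.4833 L/s.
Vt = flow × Ti = 0.4833 L/s × 1.02 s × 1000 mL/L = 492.97 mL.
R = (PIP − Pplat)/V̇ = (33.0 − 25.7) / 0.4833 = 7.3/0.4833 = 15.104 cmH2O·s/L.
C = Vt/(Pplat − PEEP) = 492.97 / (25.7 − 13) = 492.97/12.7 = 38.817 mL/cmH2O.
τ = R × C = 15.104 × 0.03882 L/cmH2O = 0.5863 s.
t = −τ·ln(1 − 0.86) = −0.5863·ln(0.14) = 1.153 s.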